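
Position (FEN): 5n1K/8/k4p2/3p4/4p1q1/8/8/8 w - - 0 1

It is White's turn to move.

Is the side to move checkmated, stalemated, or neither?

White to move; white king on h8.
In check: no.
King squares — g7: attacked by Qg4; h7: attacked by Nf8; g8: attacked by Qg4.
Legal moves for White: none.
Not in check and no legal moves → stalemate.

stalemate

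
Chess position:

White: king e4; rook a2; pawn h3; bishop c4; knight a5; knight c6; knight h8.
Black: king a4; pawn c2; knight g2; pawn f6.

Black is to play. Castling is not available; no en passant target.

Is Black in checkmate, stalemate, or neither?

checkmate

Black to move; black king on a4.
In check: yes, from the white rook on a2.
King squares — a3: attacked by Ra2; b3: attacked by Bc4; b4: attacked by Nc6; a5: attacked by Ra2; b5: attacked by Bc4.
Legal moves for Black: none.
In check with no legal moves → checkmate.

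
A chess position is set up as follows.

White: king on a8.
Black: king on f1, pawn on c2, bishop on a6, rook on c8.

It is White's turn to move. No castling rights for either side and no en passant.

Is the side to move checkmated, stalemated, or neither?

White to move; white king on a8.
In check: yes, from the black rook on c8.
Legal moves for White: Ka7.
White is in check but has 1 legal move → neither.

neither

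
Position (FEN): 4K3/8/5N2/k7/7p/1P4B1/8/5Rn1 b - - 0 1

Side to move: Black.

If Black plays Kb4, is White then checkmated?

After Kb4: white king on e8; in check: no.
White is not in check, so this cannot be checkmate.

no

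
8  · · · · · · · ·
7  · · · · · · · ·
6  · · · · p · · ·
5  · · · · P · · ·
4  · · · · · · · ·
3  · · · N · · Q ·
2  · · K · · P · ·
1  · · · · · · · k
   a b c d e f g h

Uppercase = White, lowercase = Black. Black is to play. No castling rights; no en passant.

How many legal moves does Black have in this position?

Black to move; king on h1.
In check: no.
Legal moves: none.
Count: 0.

0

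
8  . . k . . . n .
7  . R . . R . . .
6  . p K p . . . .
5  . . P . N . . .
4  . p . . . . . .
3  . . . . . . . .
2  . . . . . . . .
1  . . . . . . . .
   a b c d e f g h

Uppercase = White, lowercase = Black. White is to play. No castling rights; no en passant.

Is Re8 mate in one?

yes

After Re8: black king on c8; in check: yes, from the white rook on e8.
King squares — b7: attacked by Kc6; c7: attacked by Kc6; d7: attacked by Ne5; b8: attacked by Rb7; d8: attacked by Re8.
Black has no legal moves → checkmate.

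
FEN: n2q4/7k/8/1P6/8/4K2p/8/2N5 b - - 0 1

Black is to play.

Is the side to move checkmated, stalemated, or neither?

neither

Black to move; black king on h7.
In check: no.
Legal moves for Black include: Qh8, Qg8, Qf8, Qe8+, Qc8, Qb8, Qe7+, Qd7, Qc7, Qf6, Qd6, Qb6+, Qg5+, Qd5, Qa5, Qh4, Qd4+, Qd3+, ... (list truncated; more exist).
Black has legal moves and is not in check → neither.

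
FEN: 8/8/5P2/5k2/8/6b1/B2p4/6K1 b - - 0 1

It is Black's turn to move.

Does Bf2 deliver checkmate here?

After Bf2: white king on g1; in check: yes, from the black bishop on f2.
White has 5 legal replies: Kh2, Kg2, Kxf2, Kh1, Kf1.
In check but a legal move exists → not checkmate.

no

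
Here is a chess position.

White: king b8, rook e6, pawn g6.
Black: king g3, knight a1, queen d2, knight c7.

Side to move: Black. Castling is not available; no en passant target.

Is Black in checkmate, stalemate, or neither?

Black to move; black king on g3.
In check: no.
Legal moves for Black include: Ne8, Na8, Nxe6, Na6+, Nd5, Nb5, Kh4, Kg4, Kf4, Kh3, Kf3, Kh2, Kg2, Kf2, Qd8+, Qd7, Qh6, Qd6, ... (list truncated; more exist).
Black has legal moves and is not in check → neither.

neither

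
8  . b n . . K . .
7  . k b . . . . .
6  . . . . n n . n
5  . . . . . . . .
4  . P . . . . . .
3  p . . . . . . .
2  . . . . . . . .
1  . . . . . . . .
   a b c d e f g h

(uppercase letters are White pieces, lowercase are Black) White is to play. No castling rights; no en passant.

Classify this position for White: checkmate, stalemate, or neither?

White to move; white king on f8.
In check: yes, from the black knight on e6.
King squares — e7: attacked by Nc8; f7: attacked by Nh6; g7: attacked by Ne6; e8: attacked by Nf6; g8: attacked by Nf6.
Legal moves for White: none.
In check with no legal moves → checkmate.

checkmate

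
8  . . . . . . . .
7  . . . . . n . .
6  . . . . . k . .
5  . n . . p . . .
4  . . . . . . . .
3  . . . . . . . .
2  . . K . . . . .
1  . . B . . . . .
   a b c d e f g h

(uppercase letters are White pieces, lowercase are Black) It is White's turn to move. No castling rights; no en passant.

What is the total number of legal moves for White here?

13

White to move; king on c2.
In check: no.
Legal moves: Kd3, Kb3, Kd2, Kb2, Kd1, Kb1, Bh6, Bg5+, Bf4, Be3, Ba3, Bd2, Bb2.
Count: 13.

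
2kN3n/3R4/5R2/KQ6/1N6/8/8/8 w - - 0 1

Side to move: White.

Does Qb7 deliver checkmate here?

yes

After Qb7: black king on c8; in check: yes, from the white queen on b7.
King squares — b7: attacked by Rd7; c7: attacked by Qb7; d7: attacked by Qb7; b8: attacked by Qb7; d8: attacked by Rd7.
Black has no legal moves → checkmate.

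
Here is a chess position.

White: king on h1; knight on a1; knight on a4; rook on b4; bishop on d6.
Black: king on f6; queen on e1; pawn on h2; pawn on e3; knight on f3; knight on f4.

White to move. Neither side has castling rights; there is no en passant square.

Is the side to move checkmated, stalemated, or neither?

checkmate

White to move; white king on h1.
In check: yes, from the black queen on e1.
King squares — g1: attacked by Qe1; g2: attacked by Nf4; h2: attacked by Nf3.
Legal moves for White: none.
In check with no legal moves → checkmate.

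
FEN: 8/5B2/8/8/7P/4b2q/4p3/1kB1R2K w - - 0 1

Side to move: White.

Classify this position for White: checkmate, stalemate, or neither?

checkmate

White to move; white king on h1.
In check: yes, from the black queen on h3.
King squares — g1: attacked by Be3; g2: attacked by Qh3; h2: attacked by Qh3.
Legal moves for White: none.
In check with no legal moves → checkmate.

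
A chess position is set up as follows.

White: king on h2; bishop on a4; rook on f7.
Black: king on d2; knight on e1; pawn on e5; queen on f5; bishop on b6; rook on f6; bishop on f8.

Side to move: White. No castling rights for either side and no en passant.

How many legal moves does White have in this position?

18

White to move; king on h2.
In check: no.
Legal moves: Rxf8, Rh7, Rg7, Re7, Rd7+, Rc7, Rb7, Ra7, Rxf6, Be8, Bd7, Bc6, Bb5, Bb3, Bc2, Bd1, Kg3, Kh1.
Count: 18.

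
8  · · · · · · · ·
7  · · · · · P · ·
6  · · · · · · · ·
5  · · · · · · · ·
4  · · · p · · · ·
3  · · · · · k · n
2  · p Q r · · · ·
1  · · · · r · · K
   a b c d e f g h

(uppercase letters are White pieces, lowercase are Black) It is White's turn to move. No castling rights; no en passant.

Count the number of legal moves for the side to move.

White to move; king on h1.
In check: yes, from the black rook on e1.
Legal moves: none.
Count: 0.

0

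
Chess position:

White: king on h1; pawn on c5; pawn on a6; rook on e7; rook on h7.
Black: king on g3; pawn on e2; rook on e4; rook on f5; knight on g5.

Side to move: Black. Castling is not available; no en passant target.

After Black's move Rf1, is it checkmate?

yes

After Rf1: white king on h1; in check: yes, from the black rook on f1.
King squares — g1: attacked by Rf1; g2: attacked by Kg3; h2: attacked by Kg3.
White has no legal moves → checkmate.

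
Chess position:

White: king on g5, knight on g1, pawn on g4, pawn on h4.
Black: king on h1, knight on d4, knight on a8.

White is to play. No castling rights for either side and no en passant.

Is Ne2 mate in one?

After Ne2: black king on h1; in check: no.
Black is not in check, so this cannot be checkmate.

no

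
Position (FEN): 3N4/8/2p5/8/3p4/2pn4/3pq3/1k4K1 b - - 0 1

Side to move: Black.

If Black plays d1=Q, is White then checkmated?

After d1=Q: white king on g1; in check: yes, from the black queen on d1.
King squares — f1: attacked by Qd1; h1: attacked by Qd1; f2: attacked by Qe2; g2: attacked by Qe2; h2: attacked by Qe2.
White has no legal moves → checkmate.

yes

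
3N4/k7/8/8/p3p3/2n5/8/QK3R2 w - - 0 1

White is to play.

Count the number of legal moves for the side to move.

White to move; king on b1.
In check: yes, from the black knight on c3.
Legal moves: Kc2, Kb2, Kc1, Qxc3.
Count: 4.

4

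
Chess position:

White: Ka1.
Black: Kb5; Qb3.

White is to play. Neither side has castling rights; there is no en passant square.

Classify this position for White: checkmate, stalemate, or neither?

White to move; white king on a1.
In check: no.
King squares — b1: attacked by Qb3; a2: attacked by Qb3; b2: attacked by Qb3.
Legal moves for White: none.
Not in check and no legal moves → stalemate.

stalemate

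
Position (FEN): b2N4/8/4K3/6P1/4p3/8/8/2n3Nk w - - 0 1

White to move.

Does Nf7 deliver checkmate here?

After Nf7: black king on h1; in check: no.
Black is not in check, so this cannot be checkmate.

no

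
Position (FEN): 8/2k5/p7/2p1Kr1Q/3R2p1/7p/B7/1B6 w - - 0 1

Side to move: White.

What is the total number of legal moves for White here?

White to move; king on e5.
In check: yes, from the black rook on f5.
Legal moves: Ke6, Kxf5, Ke4, Qxf5, Bxf5.
Count: 5.

5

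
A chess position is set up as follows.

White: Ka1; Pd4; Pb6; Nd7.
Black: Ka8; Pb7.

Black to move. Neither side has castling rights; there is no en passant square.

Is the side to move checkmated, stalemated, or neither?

Black to move; black king on a8.
In check: no.
King squares — a7: attacked by Pb6; b7: own pawn; b8: attacked by Nd7.
Legal moves for Black: none.
Not in check and no legal moves → stalemate.

stalemate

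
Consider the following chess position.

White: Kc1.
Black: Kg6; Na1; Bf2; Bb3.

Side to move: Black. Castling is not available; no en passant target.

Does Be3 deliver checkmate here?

After Be3: white king on c1; in check: yes, from the black bishop on e3.
White has 2 legal replies: Kb2, Kb1.
In check but a legal move exists → not checkmate.

no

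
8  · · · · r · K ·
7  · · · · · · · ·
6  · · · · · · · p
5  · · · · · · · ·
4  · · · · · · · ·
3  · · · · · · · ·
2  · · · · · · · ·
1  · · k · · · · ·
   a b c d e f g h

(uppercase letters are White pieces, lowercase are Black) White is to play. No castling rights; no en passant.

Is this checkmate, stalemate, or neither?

neither

White to move; white king on g8.
In check: yes, from the black rook on e8.
King squares — f7: available; g7: available; h7: available; f8: attacked by Re8; h8: attacked by Re8.
Legal moves for White: Kh7, Kg7, Kf7.
White is in check but has 3 legal moves → neither.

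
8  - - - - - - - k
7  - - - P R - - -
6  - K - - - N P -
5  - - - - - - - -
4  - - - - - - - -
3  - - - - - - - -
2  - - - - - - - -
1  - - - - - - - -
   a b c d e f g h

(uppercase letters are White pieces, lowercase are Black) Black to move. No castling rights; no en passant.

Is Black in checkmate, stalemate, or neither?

stalemate

Black to move; black king on h8.
In check: no.
King squares — g7: attacked by Re7; h7: attacked by Nf6; g8: attacked by Nf6.
Legal moves for Black: none.
Not in check and no legal moves → stalemate.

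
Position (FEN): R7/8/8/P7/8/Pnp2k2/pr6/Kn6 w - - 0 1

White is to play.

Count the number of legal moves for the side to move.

0

White to move; king on a1.
In check: yes, from the black knight on b3.
Legal moves: none.
Count: 0.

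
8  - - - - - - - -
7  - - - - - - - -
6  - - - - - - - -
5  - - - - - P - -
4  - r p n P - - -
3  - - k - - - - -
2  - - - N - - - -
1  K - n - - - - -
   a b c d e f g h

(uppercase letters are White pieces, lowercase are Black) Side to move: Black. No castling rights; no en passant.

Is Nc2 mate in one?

yes

After Nc2: white king on a1; in check: yes, from the black knight on c2.
King squares — b1: attacked by Rb4; a2: attacked by Nc1; b2: attacked by Kc3.
White has no legal moves → checkmate.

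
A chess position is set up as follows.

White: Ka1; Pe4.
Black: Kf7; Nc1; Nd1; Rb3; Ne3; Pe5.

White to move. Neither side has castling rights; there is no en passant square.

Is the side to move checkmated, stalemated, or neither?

White to move; white king on a1.
In check: no.
King squares — b1: attacked by Rb3; a2: attacked by Nc1; b2: attacked by Nd1.
Legal moves for White: none.
Not in check and no legal moves → stalemate.

stalemate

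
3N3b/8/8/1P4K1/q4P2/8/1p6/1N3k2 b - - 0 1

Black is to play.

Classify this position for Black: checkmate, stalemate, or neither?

neither

Black to move; black king on f1.
In check: no.
Legal moves for Black include: Bg7, Bf6+, Be5, Bd4, Bc3, Qa8, Qa7, Qa6, Qxb5+, Qa5, Qxf4+, Qe4, Qd4, Qc4, Qb4, Qb3, Qa3, Qc2, ... (list truncated; more exist).
Black has legal moves and is not in check → neither.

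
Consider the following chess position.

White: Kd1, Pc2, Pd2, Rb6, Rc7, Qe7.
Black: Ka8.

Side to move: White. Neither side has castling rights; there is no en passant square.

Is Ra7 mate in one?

After Ra7: black king on a8; in check: yes, from the white rook on a7.
King squares — a7: attacked by Qe7; b7: attacked by Rb6; b8: attacked by Rb6.
Black has no legal moves → checkmate.

yes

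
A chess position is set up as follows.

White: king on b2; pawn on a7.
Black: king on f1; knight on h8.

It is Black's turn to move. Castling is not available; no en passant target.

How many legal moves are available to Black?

Black to move; king on f1.
In check: no.
Legal moves: Nf7, Ng6, Kg2, Kf2, Ke2, Kg1, Ke1.
Count: 7.

7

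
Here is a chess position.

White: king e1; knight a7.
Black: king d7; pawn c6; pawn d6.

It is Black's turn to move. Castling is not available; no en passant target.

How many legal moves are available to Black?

7

Black to move; king on d7.
In check: no.
Legal moves: Ke8, Kd8, Ke7, Kc7, Ke6, d5, c5.
Count: 7.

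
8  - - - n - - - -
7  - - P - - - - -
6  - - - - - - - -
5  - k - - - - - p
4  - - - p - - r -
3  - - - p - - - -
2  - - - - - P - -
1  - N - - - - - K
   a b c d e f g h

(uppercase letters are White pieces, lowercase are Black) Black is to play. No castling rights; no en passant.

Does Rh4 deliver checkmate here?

no

After Rh4: white king on h1; in check: yes, from the black rook on h4.
White has 2 legal replies: Kg2, Kg1.
In check but a legal move exists → not checkmate.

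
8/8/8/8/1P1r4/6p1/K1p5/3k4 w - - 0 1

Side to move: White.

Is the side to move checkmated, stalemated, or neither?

White to move; white king on a2.
In check: no.
Legal moves for White: Kb3, Ka3, Kb2, Ka1, b5.
White has 5 legal moves and is not in check → neither.

neither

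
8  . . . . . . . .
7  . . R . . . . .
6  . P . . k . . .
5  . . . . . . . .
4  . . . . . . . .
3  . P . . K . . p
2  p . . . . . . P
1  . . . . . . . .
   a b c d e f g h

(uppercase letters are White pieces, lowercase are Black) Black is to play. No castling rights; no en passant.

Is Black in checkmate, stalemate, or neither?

Black to move; black king on e6.
In check: no.
Legal moves for Black: Kf6, Kd6, Kf5, Ke5, Kd5, a1=Q, a1=R, a1=B, a1=N.
Black has 9 legal moves and is not in check → neither.

neither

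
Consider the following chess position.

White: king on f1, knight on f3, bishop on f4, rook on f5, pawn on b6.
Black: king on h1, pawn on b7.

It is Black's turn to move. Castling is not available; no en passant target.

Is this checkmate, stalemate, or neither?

Black to move; black king on h1.
In check: no.
King squares — g1: attacked by Kf1; g2: attacked by Kf1; h2: attacked by Nf3.
Legal moves for Black: none.
Not in check and no legal moves → stalemate.

stalemate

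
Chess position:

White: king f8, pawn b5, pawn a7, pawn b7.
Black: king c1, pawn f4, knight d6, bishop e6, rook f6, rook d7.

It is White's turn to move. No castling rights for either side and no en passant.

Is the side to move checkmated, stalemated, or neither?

White to move; white king on f8.
In check: yes, from the black rook on f6.
King squares — e7: attacked by Rd7; f7: attacked by Nd6; g7: attacked by Rd7; e8: attacked by Nd6; g8: attacked by Be6.
Legal moves for White: none.
In check with no legal moves → checkmate.

checkmate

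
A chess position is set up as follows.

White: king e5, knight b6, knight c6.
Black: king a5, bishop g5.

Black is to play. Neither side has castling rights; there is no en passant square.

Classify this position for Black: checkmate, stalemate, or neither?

Black to move; black king on a5.
In check: yes, from the white knight on c6.
King squares — a4: attacked by Nb6; b4: attacked by Nc6; b5: available; a6: available; b6: available.
Legal moves for Black: Kxb6, Ka6, Kb5.
Black is in check but has 3 legal moves → neither.

neither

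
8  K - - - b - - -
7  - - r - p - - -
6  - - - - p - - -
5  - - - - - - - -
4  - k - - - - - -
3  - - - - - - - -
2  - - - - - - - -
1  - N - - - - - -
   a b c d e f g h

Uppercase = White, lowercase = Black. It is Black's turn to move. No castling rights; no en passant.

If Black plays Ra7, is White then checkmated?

After Ra7: white king on a8; in check: yes, from the black rook on a7.
White has 2 legal replies: Kb8, Kxa7.
In check but a legal move exists → not checkmate.

no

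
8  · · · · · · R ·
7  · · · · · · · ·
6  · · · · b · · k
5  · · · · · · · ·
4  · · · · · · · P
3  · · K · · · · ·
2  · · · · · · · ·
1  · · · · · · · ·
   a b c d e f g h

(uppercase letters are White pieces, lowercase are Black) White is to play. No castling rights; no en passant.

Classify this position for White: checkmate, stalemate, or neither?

neither

White to move; white king on c3.
In check: no.
Legal moves for White include: Rh8+, Rf8, Re8, Rd8, Rc8, Rb8, Ra8, Rg7, Rg6+, Rg5, Rg4, Rg3, Rg2, Rg1, Kd4, Kb4, Kd3, Kd2, ... (list truncated; more exist).
White has legal moves and is not in check → neither.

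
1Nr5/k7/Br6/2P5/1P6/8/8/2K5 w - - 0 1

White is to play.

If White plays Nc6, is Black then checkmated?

After Nc6: black king on a7; in check: yes, from the white knight on c6.
Black has 4 legal replies: Ka8, Kxa6, Rcxc6, Rbxc6.
In check but a legal move exists → not checkmate.

no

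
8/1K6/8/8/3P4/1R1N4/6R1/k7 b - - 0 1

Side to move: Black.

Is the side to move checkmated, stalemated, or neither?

Black to move; black king on a1.
In check: no.
King squares — b1: attacked by Rb3; a2: attacked by Rg2; b2: attacked by Rg2.
Legal moves for Black: none.
Not in check and no legal moves → stalemate.

stalemate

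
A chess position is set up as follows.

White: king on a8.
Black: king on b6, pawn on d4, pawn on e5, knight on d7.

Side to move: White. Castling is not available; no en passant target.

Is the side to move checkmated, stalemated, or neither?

stalemate

White to move; white king on a8.
In check: no.
King squares — a7: attacked by Kb6; b7: attacked by Kb6; b8: attacked by Nd7.
Legal moves for White: none.
Not in check and no legal moves → stalemate.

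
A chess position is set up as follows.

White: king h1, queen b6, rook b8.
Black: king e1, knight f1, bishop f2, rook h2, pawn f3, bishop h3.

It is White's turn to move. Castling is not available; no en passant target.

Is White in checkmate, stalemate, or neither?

White to move; white king on h1.
In check: yes, from the black rook on h2.
King squares — g1: attacked by Bf2; g2: attacked by Rh2; h2: attacked by Nf1.
Legal moves for White: none.
In check with no legal moves → checkmate.

checkmate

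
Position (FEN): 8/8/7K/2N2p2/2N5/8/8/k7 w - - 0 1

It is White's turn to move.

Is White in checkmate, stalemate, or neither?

White to move; white king on h6.
In check: no.
Legal moves for White include: Kh7, Kg7, Kg6, Kh5, Kg5, Nd7, Nb7, Ne6, Na6, Ne4, Na4, Nd3, Nb3+, Nd6, Nb6, Ne5, Na5, Ne3, ... (list truncated; more exist).
White has legal moves and is not in check → neither.

neither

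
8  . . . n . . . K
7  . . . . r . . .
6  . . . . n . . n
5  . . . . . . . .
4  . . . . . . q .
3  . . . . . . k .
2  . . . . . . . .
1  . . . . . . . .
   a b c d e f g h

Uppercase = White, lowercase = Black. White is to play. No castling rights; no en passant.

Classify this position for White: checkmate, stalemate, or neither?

White to move; white king on h8.
In check: no.
King squares — g7: attacked by Qg4; h7: attacked by Re7; g8: attacked by Qg4.
Legal moves for White: none.
Not in check and no legal moves → stalemate.

stalemate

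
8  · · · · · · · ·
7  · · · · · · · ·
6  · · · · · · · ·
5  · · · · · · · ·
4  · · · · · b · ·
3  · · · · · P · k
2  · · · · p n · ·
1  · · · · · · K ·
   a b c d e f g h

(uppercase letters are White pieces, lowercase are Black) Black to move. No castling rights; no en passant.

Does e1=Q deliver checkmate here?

After e1=Q: white king on g1; in check: yes, from the black queen on e1.
King squares — f1: attacked by Qe1; h1: attacked by Qe1; f2: attacked by Qe1; g2: attacked by Kh3; h2: attacked by Kh3.
White has no legal moves → checkmate.

yes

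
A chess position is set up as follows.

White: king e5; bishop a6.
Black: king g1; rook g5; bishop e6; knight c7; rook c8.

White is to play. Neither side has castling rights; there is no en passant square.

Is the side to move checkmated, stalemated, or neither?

White to move; white king on e5.
In check: yes, from the black rook on g5.
Legal moves for White: Kf6, Kd6, Kf4, Ke4, Kd4.
White is in check but has 5 legal moves → neither.

neither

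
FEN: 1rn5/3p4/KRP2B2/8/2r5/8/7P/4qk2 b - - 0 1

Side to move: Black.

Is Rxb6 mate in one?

yes

After Rxb6: white king on a6; in check: yes, from the black rook on b6.
King squares — a5: attacked by Qe1; b5: attacked by Rb6; b6: attacked by Nc8; a7: attacked by Nc8; b7: attacked by Rb6.
White has no legal moves → checkmate.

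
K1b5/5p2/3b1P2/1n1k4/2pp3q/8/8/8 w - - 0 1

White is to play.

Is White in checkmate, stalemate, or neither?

stalemate

White to move; white king on a8.
In check: no.
King squares — a7: attacked by Nb5; b7: attacked by Bc8; b8: attacked by Bd6.
Legal moves for White: none.
Not in check and no legal moves → stalemate.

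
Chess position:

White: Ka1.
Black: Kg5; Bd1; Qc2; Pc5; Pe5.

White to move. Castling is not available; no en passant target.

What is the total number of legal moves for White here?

0

White to move; king on a1.
In check: no.
Legal moves: none.
Count: 0.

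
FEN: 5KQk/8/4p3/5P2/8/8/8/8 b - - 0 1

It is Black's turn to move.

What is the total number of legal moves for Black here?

Black to move; king on h8.
In check: yes, from the white queen on g8.
Legal moves: none.
Count: 0.

0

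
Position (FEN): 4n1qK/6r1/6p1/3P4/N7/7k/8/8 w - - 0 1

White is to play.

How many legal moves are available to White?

0

White to move; king on h8.
In check: yes, from the black queen on g8.
Legal moves: none.
Count: 0.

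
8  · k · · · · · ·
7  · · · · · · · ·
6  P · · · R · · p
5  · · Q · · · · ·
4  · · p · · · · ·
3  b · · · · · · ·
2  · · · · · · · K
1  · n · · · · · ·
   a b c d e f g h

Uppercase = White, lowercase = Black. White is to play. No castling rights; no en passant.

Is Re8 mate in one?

yes

After Re8: black king on b8; in check: yes, from the white rook on e8.
King squares — a7: attacked by Qc5; b7: attacked by Pa6; c7: attacked by Qc5; a8: attacked by Re8; c8: attacked by Qc5.
Black has no legal moves → checkmate.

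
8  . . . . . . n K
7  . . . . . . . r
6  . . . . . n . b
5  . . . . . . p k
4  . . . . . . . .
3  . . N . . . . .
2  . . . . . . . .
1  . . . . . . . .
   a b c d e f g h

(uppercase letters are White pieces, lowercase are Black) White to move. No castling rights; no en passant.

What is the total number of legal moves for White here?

0

White to move; king on h8.
In check: yes, from the black rook on h7.
Legal moves: none.
Count: 0.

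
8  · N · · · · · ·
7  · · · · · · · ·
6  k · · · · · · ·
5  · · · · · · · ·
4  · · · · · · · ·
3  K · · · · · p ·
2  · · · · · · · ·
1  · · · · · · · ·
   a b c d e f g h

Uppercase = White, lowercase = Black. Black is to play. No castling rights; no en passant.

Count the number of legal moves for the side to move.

5

Black to move; king on a6.
In check: yes, from the white knight on b8.
Legal moves: Kb7, Ka7, Kb6, Kb5, Ka5.
Count: 5.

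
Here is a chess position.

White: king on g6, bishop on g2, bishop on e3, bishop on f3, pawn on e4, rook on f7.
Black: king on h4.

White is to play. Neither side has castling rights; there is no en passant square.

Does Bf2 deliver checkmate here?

yes

After Bf2: black king on h4; in check: yes, from the white bishop on f2.
King squares — g3: attacked by Bf2; h3: attacked by Bg2; g4: attacked by Bf3; g5: attacked by Kg6; h5: attacked by Bf3.
Black has no legal moves → checkmate.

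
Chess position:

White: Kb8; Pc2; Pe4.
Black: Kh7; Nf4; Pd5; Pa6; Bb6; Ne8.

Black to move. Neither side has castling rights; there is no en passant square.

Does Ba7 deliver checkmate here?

After Ba7: white king on b8; in check: yes, from the black bishop on a7.
White has 4 legal replies: Kc8, Ka8, Kb7, Kxa7.
In check but a legal move exists → not checkmate.

no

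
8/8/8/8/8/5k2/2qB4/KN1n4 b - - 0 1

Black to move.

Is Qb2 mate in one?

yes

After Qb2: white king on a1; in check: yes, from the black queen on b2.
King squares — b1: own knight; a2: attacked by Qb2; b2: attacked by Nd1.
White has no legal moves → checkmate.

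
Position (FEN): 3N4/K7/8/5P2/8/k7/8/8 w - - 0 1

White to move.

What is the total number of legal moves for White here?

White to move; king on a7.
In check: no.
Legal moves: Nf7, Nb7, Ne6, Nc6, Kb8, Ka8, Kb7, Kb6, Ka6, f6.
Count: 10.

10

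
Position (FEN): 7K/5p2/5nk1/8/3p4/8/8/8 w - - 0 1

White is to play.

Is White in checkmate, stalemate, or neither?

White to move; white king on h8.
In check: no.
King squares — g7: attacked by Kg6; h7: attacked by Nf6; g8: attacked by Nf6.
Legal moves for White: none.
Not in check and no legal moves → stalemate.

stalemate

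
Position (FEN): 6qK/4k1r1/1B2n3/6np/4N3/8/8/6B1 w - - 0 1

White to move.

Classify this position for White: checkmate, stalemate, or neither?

checkmate

White to move; white king on h8.
In check: yes, from the black queen on g8.
King squares — g7: attacked by Ne6; h7: attacked by Ng5; g8: attacked by Rg7.
Legal moves for White: none.
In check with no legal moves → checkmate.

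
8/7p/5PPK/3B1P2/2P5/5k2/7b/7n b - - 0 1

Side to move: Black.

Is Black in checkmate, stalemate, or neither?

neither

Black to move; black king on f3.
In check: yes, from the white bishop on d5.
King squares — e2: available; f2: available; g2: attacked by Bd5; e3: available; g3: available; e4: attacked by Bd5; f4: available; g4: available.
Legal moves for Black: Kg4, Kf4, Kg3, Ke3, Kf2, Ke2.
Black is in check but has 6 legal moves → neither.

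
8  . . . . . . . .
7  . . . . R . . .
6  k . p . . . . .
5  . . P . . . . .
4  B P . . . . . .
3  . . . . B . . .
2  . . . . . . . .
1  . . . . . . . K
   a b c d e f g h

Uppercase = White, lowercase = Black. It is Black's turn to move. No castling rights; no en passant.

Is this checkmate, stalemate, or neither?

stalemate

Black to move; black king on a6.
In check: no.
King squares — a5: attacked by Pb4; b5: attacked by Ba4; b6: attacked by Pc5; a7: attacked by Re7; b7: attacked by Re7.
Legal moves for Black: none.
Not in check and no legal moves → stalemate.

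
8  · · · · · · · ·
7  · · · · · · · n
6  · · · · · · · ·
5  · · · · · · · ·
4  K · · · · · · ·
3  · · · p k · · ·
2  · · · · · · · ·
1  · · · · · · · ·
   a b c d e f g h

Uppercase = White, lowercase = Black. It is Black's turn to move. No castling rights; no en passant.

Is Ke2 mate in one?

After Ke2: white king on a4; in check: no.
White is not in check, so this cannot be checkmate.

no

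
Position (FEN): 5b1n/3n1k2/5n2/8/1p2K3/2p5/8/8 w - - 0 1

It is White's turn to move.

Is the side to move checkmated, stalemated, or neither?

neither

White to move; white king on e4.
In check: yes, from the black knight on f6.
King squares — d3: available; e3: available; f3: available; d4: available; f4: available; d5: attacked by Nf6; e5: attacked by Nd7; f5: available.
Legal moves for White: Kf5, Kf4, Kd4, Kf3, Ke3, Kd3.
White is in check but has 6 legal moves → neither.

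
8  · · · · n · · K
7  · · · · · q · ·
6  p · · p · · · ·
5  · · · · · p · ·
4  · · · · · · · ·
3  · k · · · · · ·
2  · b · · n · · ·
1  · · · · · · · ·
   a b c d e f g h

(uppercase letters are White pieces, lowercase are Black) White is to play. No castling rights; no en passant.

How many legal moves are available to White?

White to move; king on h8.
In check: yes, from the black bishop on b2.
Legal moves: none.
Count: 0.

0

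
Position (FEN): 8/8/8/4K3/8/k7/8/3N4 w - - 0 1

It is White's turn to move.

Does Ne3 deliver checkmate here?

no

After Ne3: black king on a3; in check: no.
Black is not in check, so this cannot be checkmate.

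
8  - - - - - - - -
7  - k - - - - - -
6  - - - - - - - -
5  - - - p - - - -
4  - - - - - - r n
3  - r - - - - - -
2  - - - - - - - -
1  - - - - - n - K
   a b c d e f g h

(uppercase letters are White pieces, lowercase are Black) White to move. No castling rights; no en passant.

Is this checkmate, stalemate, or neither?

stalemate

White to move; white king on h1.
In check: no.
King squares — g1: attacked by Rg4; g2: attacked by Rg4; h2: attacked by Nf1.
Legal moves for White: none.
Not in check and no legal moves → stalemate.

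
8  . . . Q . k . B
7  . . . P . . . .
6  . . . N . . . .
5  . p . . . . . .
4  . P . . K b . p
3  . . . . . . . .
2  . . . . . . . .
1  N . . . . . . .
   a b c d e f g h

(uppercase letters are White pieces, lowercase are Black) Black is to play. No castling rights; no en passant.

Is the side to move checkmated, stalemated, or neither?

Black to move; black king on f8.
In check: yes, from the white queen on d8.
King squares — e7: attacked by Qd8; f7: attacked by Nd6; g7: attacked by Bh8; e8: attacked by Nd6; g8: attacked by Qd8.
Legal moves for Black: none.
In check with no legal moves → checkmate.

checkmate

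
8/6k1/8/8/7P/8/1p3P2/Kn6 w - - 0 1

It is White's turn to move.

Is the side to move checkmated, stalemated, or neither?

White to move; white king on a1.
In check: yes, from the black pawn on b2.
Legal moves for White: Kxb2, Ka2, Kxb1.
White is in check but has 3 legal moves → neither.

neither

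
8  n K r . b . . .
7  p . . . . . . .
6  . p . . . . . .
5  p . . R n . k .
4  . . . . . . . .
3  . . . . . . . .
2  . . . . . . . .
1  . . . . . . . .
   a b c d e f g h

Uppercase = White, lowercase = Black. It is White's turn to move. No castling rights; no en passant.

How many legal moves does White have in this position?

White to move; king on b8.
In check: yes, from the black rook on c8.
Legal moves: Kxc8, Kb7, Kxa7.
Count: 3.

3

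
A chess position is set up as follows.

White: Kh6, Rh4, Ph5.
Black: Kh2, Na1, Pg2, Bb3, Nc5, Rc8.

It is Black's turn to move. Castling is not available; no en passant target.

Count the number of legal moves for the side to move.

Black to move; king on h2.
In check: yes, from the white rook on h4.
Legal moves: Kg3, Kg1.
Count: 2.

2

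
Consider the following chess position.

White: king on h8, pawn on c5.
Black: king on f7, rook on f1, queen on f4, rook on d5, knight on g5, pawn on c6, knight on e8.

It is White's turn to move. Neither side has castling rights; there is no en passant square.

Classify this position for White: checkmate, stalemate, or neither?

stalemate

White to move; white king on h8.
In check: no.
King squares — g7: attacked by Kf7; h7: attacked by Ng5; g8: attacked by Kf7.
Legal moves for White: none.
Not in check and no legal moves → stalemate.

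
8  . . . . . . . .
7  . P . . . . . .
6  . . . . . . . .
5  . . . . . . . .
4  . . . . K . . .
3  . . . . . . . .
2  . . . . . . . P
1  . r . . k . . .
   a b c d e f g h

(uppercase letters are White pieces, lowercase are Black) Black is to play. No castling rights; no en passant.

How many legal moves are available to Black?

Black to move; king on e1.
In check: no.
Legal moves: Kf2, Ke2, Kd2, Kf1, Kd1, Rxb7, Rb6, Rb5, Rb4+, Rb3, Rb2, Rd1, Rc1, Ra1.
Count: 14.

14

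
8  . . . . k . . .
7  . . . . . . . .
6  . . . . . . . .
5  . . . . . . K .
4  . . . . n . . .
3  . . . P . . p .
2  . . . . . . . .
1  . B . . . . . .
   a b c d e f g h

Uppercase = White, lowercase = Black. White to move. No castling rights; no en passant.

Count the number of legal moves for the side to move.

White to move; king on g5.
In check: yes, from the black knight on e4.
Legal moves: Kh6, Kg6, Kh5, Kf5, Kh4, Kg4, Kf4, dxe4.
Count: 8.

8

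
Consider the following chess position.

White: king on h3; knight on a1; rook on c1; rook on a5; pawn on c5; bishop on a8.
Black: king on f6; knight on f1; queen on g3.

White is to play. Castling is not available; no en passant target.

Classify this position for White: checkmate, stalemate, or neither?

White to move; white king on h3.
In check: yes, from the black queen on g3.
King squares — g2: attacked by Qg3; h2: attacked by Nf1; g3: attacked by Nf1; g4: attacked by Qg3; h4: attacked by Qg3.
Legal moves for White: none.
In check with no legal moves → checkmate.

checkmate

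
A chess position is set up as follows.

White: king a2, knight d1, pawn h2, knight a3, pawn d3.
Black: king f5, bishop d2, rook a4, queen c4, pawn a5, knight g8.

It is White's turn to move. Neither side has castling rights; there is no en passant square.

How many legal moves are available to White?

White to move; king on a2.
In check: yes, from the black queen on c4.
Legal moves: Kb2, Kb1, Ka1, dxc4.
Count: 4.

4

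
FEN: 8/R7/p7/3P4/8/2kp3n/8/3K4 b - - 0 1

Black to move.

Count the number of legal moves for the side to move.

11

Black to move; king on c3.
In check: no.
Legal moves: Ng5, Nf4, Nf2+, Ng1, Kd4, Kc4, Kb4, Kb3, Kb2, a5, d2.
Count: 11.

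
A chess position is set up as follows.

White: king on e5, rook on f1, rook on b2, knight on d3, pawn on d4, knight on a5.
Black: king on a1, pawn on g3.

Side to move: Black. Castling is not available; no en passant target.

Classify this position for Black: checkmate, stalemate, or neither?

Black to move; black king on a1.
In check: yes, from the white rook on f1.
King squares — b1: attacked by Rf1; a2: attacked by Rb2; b2: attacked by Nd3.
Legal moves for Black: none.
In check with no legal moves → checkmate.

checkmate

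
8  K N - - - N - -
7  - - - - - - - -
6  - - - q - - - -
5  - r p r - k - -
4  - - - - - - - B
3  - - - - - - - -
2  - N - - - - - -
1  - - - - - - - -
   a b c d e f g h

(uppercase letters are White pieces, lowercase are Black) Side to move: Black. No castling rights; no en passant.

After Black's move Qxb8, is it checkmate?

After Qxb8: white king on a8; in check: yes, from the black queen on b8.
King squares — a7: attacked by Qb8; b7: attacked by Rb5; b8: attacked by Rb5.
White has no legal moves → checkmate.

yes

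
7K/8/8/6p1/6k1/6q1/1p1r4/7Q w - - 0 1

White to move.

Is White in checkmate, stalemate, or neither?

neither

White to move; white king on h8.
In check: no.
Legal moves for White include: Kg8, Kh7, Kg7, Qa8, Qh7, Qb7, Qh6, Qc6, Qh5+, Qd5, Qh4+, Qe4+, Qh3+, Qf3+, Qh2, Qg2, Qg1, Qf1, ... (list truncated; more exist).
White has legal moves and is not in check → neither.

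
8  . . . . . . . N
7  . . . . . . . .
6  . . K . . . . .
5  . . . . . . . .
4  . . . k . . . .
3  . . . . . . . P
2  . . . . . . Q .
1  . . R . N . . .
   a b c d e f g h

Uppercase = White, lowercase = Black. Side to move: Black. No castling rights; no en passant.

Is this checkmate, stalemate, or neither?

neither

Black to move; black king on d4.
In check: no.
Legal moves for Black: Ke5, Ke3.
Black has 2 legal moves and is not in check → neither.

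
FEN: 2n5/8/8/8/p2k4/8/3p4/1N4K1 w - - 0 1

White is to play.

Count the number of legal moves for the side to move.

8

White to move; king on g1.
In check: no.
Legal moves: Kh2, Kg2, Kf2, Kh1, Kf1, Nc3, Na3, Nxd2.
Count: 8.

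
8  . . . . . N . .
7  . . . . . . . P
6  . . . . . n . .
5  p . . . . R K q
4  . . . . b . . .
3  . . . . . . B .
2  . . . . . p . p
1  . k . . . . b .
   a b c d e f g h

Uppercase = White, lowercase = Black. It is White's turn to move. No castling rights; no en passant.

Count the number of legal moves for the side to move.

2

White to move; king on g5.
In check: yes, from the black queen on h5.
Legal moves: Kxf6, Kf4.
Count: 2.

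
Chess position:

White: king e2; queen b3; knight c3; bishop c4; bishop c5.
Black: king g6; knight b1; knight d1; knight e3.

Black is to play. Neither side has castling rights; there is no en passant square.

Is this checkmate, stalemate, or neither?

neither

Black to move; black king on g6.
In check: no.
Legal moves for Black include: Kh7, Kg7, Kh6, Kf6, Kh5, Kg5, Kf5, Nf5, Nd5, Ng4, Nxc4, Ng2, Nc2, Nf1, Ndxc3+, Nf2, Nb2, Nbxc3+, ... (list truncated; more exist).
Black has legal moves and is not in check → neither.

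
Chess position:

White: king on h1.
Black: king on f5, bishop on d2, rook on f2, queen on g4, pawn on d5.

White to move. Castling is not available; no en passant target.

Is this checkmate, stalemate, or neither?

White to move; white king on h1.
In check: no.
King squares — g1: attacked by Qg4; g2: attacked by Rf2; h2: attacked by Rf2.
Legal moves for White: none.
Not in check and no legal moves → stalemate.

stalemate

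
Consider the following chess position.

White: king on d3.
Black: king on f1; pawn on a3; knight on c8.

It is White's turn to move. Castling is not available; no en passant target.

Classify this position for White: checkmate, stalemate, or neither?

White to move; white king on d3.
In check: no.
Legal moves for White: Ke4, Kd4, Kc4, Ke3, Kc3, Kd2, Kc2.
White has 7 legal moves and is not in check → neither.

neither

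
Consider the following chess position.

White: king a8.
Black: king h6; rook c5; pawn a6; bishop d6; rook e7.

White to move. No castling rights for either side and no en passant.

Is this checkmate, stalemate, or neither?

stalemate

White to move; white king on a8.
In check: no.
King squares — a7: attacked by Re7; b7: attacked by Re7; b8: attacked by Bd6.
Legal moves for White: none.
Not in check and no legal moves → stalemate.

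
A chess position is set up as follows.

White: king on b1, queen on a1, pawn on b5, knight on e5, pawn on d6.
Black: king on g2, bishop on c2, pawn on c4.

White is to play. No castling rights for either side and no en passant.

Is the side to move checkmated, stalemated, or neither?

White to move; white king on b1.
In check: yes, from the black bishop on c2.
King squares — a1: own queen; c1: available; a2: available; b2: available; c2: available.
Legal moves for White: Kxc2, Kb2, Ka2, Kc1.
White is in check but has 4 legal moves → neither.

neither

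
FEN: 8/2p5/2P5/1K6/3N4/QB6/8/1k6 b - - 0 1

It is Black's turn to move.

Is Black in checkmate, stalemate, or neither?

Black to move; black king on b1.
In check: no.
King squares — a1: attacked by Qa3; c1: attacked by Qa3; a2: attacked by Qa3; b2: attacked by Qa3; c2: attacked by Bb3.
Legal moves for Black: none.
Not in check and no legal moves → stalemate.

stalemate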